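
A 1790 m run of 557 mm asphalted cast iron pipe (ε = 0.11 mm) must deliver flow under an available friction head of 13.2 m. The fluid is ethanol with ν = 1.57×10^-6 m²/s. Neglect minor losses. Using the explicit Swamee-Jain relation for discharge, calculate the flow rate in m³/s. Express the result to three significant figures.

Q ≈ 0.568 m³/s

Swamee-Jain (Type II): Q = -0.965·√(gD⁵h_f/L)·ln[ε/(3.7D) + √(3.17ν²L/(gD³h_f))]
√(gD⁵h_f/L) = √(9.81·0.557⁵·13.2/1790) = 0.06228
ε/(3.7D) = 5.34×10^-5; √(3.17ν²L/(gD³h_f)) = 2.50×10^-5
Q = -0.965·0.06228·ln(7.838×10^-5) = 0.5682 m³/s
Check: V = 2.33 m/s, Re = 8.27×10^5, f = 0.01491, h_f = 13.3 m ≈ 13.2 m ✓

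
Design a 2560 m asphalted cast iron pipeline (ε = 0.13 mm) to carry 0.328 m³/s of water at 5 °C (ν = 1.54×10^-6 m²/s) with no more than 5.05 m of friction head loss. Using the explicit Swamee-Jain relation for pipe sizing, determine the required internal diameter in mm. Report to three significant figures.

Swamee-Jain (Type III): D = 0.66·[ε^1.25·(LQ²/(gh_f))^4.75 + ν·Q^9.4·(L/(gh_f))^5.2]^0.04
LQ²/(gh_f) = 5.559; L/(gh_f) = 51.67
Term 1 = ε^1.25·(…)^4.75 = 0.0480; Term 2 = ν·Q^9.4·(…)^5.2 = 0.0351
D = 0.66·(0.0480 + 0.0351)^0.04 = 0.5975 m = 597 mm
Check: V = 1.17 m/s, Re = 4.54×10^5, f = 0.01580, h_f = 4.72 m ≈ 5.05 m ✓

D ≈ 597 mm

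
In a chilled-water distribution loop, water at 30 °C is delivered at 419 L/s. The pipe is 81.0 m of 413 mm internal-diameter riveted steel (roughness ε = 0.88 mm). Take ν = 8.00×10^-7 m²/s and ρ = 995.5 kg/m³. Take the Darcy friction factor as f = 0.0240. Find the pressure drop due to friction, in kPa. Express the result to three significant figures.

V = 4Q/(πD²) = 4·0.419/(π·0.413²) = 3.128 m/s
h_f = f(L/D)V²/(2g) = 0.02400·(81.0/0.413)·3.128²/(2·9.81) = 2.347 m
Δp = ρg·h_f = 995.5·9.81·2.347 = 22.92 kPa

Δp ≈ 22.9 kPa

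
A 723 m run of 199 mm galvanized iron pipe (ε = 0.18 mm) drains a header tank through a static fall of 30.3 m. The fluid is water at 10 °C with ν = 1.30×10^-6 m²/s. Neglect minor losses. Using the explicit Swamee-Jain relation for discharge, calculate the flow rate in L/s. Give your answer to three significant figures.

Q ≈ 89.2 L/s

Swamee-Jain (Type II): Q = -0.965·√(gD⁵h_f/L)·ln[ε/(3.7D) + √(3.17ν²L/(gD³h_f))]
√(gD⁵h_f/L) = √(9.81·0.199⁵·30.3/723) = 0.01133
ε/(3.7D) = 2.44×10^-4; √(3.17ν²L/(gD³h_f)) = 4.07×10^-5
Q = -0.965·0.01133·ln(2.851×10^-4) = 0.08922 m³/s
Check: V = 2.87 m/s, Re = 4.39×10^5, f = 0.02002, h_f = 30.5 m ≈ 30.3 m ✓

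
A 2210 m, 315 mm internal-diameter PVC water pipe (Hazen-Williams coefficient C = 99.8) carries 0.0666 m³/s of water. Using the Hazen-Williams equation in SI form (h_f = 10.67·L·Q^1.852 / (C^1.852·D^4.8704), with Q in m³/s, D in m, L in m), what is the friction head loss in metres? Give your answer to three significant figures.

h_f = 10.67·2210·0.0666^1.852 / (99.8^1.852·0.315^4.8704) = 8.603 m

h_f ≈ 8.60 m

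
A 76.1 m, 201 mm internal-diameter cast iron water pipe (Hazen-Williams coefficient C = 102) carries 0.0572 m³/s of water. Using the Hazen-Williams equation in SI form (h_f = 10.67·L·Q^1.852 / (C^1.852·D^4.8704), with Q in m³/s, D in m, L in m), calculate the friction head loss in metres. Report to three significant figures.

h_f ≈ 1.91 m

h_f = 10.67·76.1·0.0572^1.852 / (102^1.852·0.201^4.8704) = 1.914 m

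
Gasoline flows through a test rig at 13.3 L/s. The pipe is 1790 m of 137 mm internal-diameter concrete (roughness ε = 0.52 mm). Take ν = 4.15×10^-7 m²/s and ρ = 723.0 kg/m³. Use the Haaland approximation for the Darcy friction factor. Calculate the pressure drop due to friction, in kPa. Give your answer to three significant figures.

V = 4Q/(πD²) = 4·0.0133/(π·0.137²) = 0.9022 m/s
Re = VD/ν = 0.9022·0.137/4.15×10^-7 = 2.98×10^5 → turbulent
ε/D = 0.52/137 = 0.00380
Haaland: f = 0.02839
h_f = f(L/D)V²/(2g) = 0.02839·(1790/0.137)·0.9022²/(2·9.81) = 15.39 m
Δp = ρg·h_f = 723.0·9.81·15.39 = 109.2 kPa

Δp ≈ 109 kPa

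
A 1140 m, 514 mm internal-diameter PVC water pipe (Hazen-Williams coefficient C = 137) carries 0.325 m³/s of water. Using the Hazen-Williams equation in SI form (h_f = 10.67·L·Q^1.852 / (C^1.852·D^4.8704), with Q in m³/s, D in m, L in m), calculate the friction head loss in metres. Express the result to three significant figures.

h_f = 10.67·1140·0.325^1.852 / (137^1.852·0.514^4.8704) = 4.282 m

h_f ≈ 4.28 m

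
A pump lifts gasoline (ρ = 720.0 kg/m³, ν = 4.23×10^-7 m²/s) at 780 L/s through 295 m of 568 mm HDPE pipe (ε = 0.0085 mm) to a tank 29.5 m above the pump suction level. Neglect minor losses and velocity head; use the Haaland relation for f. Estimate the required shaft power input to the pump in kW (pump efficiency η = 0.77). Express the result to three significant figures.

V = 4Q/(πD²) = 3.078 m/s; Re = 4.13×10^6; ε/D = 1.50×10^-5; f = 0.009954
h_f = f(L/D)V²/2g = 2.497 m
Total head H = z + h_f = 29.5 + 2.497 = 32.00 m
P_hyd = ρgQH = 720.0·9.81·0.780·32.00 = 176.3 kW
P_shaft = P_hyd/η = 176.3/0.77 = 228.9 kW

P_shaft ≈ 229 kW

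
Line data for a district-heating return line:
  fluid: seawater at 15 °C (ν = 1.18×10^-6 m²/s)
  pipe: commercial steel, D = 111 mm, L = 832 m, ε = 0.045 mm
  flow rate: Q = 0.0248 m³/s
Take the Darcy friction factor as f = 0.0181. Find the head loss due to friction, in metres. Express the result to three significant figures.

V = 4Q/(πD²) = 4·0.0248/(π·0.111²) = 2.563 m/s
h_f = f(L/D)V²/(2g) = 0.01810·(832/0.111)·2.563²/(2·9.81) = 45.42 m

h_f ≈ 45.4 m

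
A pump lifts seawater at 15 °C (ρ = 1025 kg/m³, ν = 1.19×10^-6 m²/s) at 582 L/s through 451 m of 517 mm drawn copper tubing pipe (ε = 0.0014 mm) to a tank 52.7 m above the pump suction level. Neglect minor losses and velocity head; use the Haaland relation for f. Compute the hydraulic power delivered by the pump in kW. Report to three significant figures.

P_hyd ≈ 331 kW

V = 4Q/(πD²) = 2.772 m/s; Re = 1.20×10^6; ε/D = 2.71×10^-6; f = 0.01128
h_f = f(L/D)V²/2g = 3.855 m
Total head H = z + h_f = 52.7 + 3.855 = 56.56 m
P_hyd = ρgQH = 1025·9.81·0.582·56.56 = 331.0 kW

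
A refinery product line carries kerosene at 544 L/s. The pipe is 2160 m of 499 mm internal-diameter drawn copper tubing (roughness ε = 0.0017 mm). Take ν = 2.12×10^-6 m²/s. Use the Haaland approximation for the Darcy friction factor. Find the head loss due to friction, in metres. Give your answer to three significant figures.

V = 4Q/(πD²) = 4·0.544/(π·0.499²) = 2.782 m/s
Re = VD/ν = 2.782·0.499/2.12×10^-6 = 6.55×10^5 → turbulent
ε/D = 0.0017/499 = 3.41×10^-6
Haaland: f = 0.01250
h_f = f(L/D)V²/(2g) = 0.01250·(2160/0.499)·2.782²/(2·9.81) = 21.34 m

h_f ≈ 21.3 m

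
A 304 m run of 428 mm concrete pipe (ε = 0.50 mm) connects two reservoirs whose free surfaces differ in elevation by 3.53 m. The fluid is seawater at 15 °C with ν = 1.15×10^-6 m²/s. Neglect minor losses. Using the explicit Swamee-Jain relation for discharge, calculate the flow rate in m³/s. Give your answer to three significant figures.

Swamee-Jain (Type II): Q = -0.965·√(gD⁵h_f/L)·ln[ε/(3.7D) + √(3.17ν²L/(gD³h_f))]
√(gD⁵h_f/L) = √(9.81·0.428⁵·3.53/304) = 0.04045
ε/(3.7D) = 3.16×10^-4; √(3.17ν²L/(gD³h_f)) = 2.17×10^-5
Q = -0.965·0.04045·ln(3.374×10^-4) = 0.3120 m³/s
Check: V = 2.17 m/s, Re = 8.07×10^5, f = 0.02083, h_f = 3.55 m ≈ 3.53 m ✓

Q ≈ 0.312 m³/s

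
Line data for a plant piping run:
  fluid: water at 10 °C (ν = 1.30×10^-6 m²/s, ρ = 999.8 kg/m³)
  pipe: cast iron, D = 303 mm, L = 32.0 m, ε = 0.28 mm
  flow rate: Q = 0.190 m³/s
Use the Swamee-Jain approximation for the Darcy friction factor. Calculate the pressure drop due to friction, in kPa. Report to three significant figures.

V = 4Q/(πD²) = 4·0.190/(π·0.303²) = 2.635 m/s
Re = VD/ν = 2.635·0.303/1.30×10^-6 = 6.14×10^5 → turbulent
ε/D = 0.28/303 = 9.24×10^-4
Swamee-Jain: f = 0.01989
h_f = f(L/D)V²/(2g) = 0.01989·(32.0/0.303)·2.635²/(2·9.81) = 0.7435 m
Δp = ρg·h_f = 999.8·9.81·0.7435 = 7.293 kPa

Δp ≈ 7.29 kPa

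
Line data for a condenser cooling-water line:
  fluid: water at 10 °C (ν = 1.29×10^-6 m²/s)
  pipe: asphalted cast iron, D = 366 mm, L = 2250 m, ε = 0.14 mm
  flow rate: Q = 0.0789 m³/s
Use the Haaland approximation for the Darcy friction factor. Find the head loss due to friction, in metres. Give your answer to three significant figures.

h_f ≈ 3.15 m

V = 4Q/(πD²) = 4·0.0789/(π·0.366²) = 0.7499 m/s
Re = VD/ν = 0.7499·0.366/1.29×10^-6 = 2.13×10^5 → turbulent
ε/D = 0.14/366 = 3.83×10^-4
Haaland: f = 0.01788
h_f = f(L/D)V²/(2g) = 0.01788·(2250/0.366)·0.7499²/(2·9.81) = 3.152 m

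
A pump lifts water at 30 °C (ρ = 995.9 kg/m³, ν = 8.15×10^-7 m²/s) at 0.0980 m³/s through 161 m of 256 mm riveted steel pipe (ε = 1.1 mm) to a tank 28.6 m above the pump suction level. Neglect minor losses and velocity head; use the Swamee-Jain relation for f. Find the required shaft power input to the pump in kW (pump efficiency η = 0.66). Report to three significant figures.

V = 4Q/(πD²) = 1.904 m/s; Re = 5.98×10^5; ε/D = 0.00430; f = 0.02929
h_f = f(L/D)V²/2g = 3.403 m
Total head H = z + h_f = 28.6 + 3.403 = 32.00 m
P_hyd = ρgQH = 995.9·9.81·0.0980·32.00 = 30.64 kW
P_shaft = P_hyd/η = 30.64/0.66 = 46.43 kW

P_shaft ≈ 46.4 kW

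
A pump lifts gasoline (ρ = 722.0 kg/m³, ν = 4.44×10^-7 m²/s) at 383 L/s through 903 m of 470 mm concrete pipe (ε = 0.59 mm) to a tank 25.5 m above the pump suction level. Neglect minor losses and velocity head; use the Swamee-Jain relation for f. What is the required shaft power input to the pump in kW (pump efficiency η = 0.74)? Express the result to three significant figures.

P_shaft ≈ 130 kW

V = 4Q/(πD²) = 2.208 m/s; Re = 2.34×10^6; ε/D = 0.00126; f = 0.02093
h_f = f(L/D)V²/2g = 9.989 m
Total head H = z + h_f = 25.5 + 9.989 = 35.49 m
P_hyd = ρgQH = 722.0·9.81·0.383·35.49 = 96.27 kW
P_shaft = P_hyd/η = 96.27/0.74 = 130.1 kW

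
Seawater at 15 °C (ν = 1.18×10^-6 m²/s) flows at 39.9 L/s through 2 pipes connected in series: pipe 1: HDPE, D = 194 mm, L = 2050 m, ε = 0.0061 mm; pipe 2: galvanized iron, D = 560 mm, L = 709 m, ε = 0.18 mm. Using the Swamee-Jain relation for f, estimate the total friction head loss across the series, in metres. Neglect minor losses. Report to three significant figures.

Pipe 1: V = 1.350 m/s, Re = 2.22×10^5, ε/D = 3.14×10^-5, f = 0.01552, h_1 = f(L/D)V²/2g = 15.23 m
Pipe 2: V = 0.1620 m/s, Re = 7.69×10^4, ε/D = 3.21×10^-4, f = 0.02042, h_2 = f(L/D)V²/2g = 0.03458 m
Series → Q common, losses add: H = Σh = 15.27 m

H ≈ 15.3 m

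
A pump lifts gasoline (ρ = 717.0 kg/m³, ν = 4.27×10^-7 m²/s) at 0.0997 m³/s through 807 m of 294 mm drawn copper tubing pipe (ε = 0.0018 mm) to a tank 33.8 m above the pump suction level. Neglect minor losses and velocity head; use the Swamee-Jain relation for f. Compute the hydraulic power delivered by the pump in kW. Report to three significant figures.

P_hyd ≈ 26.2 kW

V = 4Q/(πD²) = 1.469 m/s; Re = 1.01×10^6; ε/D = 6.12×10^-6; f = 0.01174
h_f = f(L/D)V²/2g = 3.542 m
Total head H = z + h_f = 33.8 + 3.542 = 37.34 m
P_hyd = ρgQH = 717.0·9.81·0.0997·37.34 = 26.19 kW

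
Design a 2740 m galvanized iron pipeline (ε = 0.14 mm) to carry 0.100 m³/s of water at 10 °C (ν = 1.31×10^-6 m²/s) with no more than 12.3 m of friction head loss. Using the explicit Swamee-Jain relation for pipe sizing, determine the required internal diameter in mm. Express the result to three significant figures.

D ≈ 324 mm

Swamee-Jain (Type III): D = 0.66·[ε^1.25·(LQ²/(gh_f))^4.75 + ν·Q^9.4·(L/(gh_f))^5.2]^0.04
LQ²/(gh_f) = 0.2271; L/(gh_f) = 22.71
Term 1 = ε^1.25·(…)^4.75 = 1.33×10^-8; Term 2 = ν·Q^9.4·(…)^5.2 = 5.88×10^-9
D = 0.66·(1.33×10^-8 + 5.88×10^-9)^0.04 = 0.3242 m = 324 mm
Check: V = 1.21 m/s, Re = 3.00×10^5, f = 0.01793, h_f = 11.3 m ≈ 12.3 m ✓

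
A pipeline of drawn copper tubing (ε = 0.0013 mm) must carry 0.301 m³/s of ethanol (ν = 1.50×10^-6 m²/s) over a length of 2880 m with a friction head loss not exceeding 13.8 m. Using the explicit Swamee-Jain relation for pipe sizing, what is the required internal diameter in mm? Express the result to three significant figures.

D ≈ 464 mm

Swamee-Jain (Type III): D = 0.66·[ε^1.25·(LQ²/(gh_f))^4.75 + ν·Q^9.4·(L/(gh_f))^5.2]^0.04
LQ²/(gh_f) = 1.927; L/(gh_f) = 21.27
Term 1 = ε^1.25·(…)^4.75 = 9.91×10^-7; Term 2 = ν·Q^9.4·(…)^5.2 = 1.51×10^-4
D = 0.66·(9.91×10^-7 + 1.51×10^-4)^0.04 = 0.4643 m = 464 mm
Check: V = 1.78 m/s, Re = 5.50×10^5, f = 0.01292, h_f = 12.9 m ≈ 13.8 m ✓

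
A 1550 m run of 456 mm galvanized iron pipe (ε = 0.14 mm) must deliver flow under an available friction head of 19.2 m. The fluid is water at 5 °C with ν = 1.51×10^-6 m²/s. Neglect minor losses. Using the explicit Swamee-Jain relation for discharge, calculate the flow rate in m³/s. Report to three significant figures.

Q ≈ 0.431 m³/s

Swamee-Jain (Type II): Q = -0.965·√(gD⁵h_f/L)·ln[ε/(3.7D) + √(3.17ν²L/(gD³h_f))]
√(gD⁵h_f/L) = √(9.81·0.456⁵·19.2/1550) = 0.04895
ε/(3.7D) = 8.30×10^-5; √(3.17ν²L/(gD³h_f)) = 2.50×10^-5
Q = -0.965·0.04895·ln(1.080×10^-4) = 0.4314 m³/s
Check: V = 2.64 m/s, Re = 7.98×10^5, f = 0.01598, h_f = 19.3 m ≈ 19.2 m ✓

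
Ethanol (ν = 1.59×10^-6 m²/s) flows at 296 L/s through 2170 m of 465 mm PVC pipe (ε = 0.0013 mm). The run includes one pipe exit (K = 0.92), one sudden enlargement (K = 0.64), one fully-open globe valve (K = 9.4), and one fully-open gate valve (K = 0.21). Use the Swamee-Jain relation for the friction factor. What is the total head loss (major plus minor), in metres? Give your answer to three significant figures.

V = 4Q/(πD²) = 1.743 m/s; V²/2g = 0.1548 m
Re = 5.10×10^5, ε/D = 2.80×10^-6 → f = 0.01309 (Swamee-Jain)
Major: h_f = f(L/D)·V²/2g = 0.01309·4667·0.1548 = 9.460 m
Minor: ΣK = 11.2; h_m = ΣK·V²/2g = 1.730 m
Total H_L = 9.460 + 1.730 = 11.19 m

H_L ≈ 11.2 m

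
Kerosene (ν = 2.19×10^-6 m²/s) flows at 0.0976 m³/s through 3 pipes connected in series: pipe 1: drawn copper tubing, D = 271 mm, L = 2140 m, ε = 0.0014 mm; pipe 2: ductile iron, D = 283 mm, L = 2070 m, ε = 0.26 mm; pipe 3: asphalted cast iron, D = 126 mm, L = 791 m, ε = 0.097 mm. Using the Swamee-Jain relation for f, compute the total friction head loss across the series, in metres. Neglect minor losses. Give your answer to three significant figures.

H ≈ 416 m

Pipe 1: V = 1.692 m/s, Re = 2.09×10^5, ε/D = 5.17×10^-6, f = 0.01544, h_1 = f(L/D)V²/2g = 17.80 m
Pipe 2: V = 1.552 m/s, Re = 2.01×10^5, ε/D = 9.19×10^-4, f = 0.02086, h_2 = f(L/D)V²/2g = 18.72 m
Pipe 3: V = 7.827 m/s, Re = 4.50×10^5, ε/D = 7.70×10^-4, f = 0.01936, h_3 = f(L/D)V²/2g = 379.5 m
Series → Q common, losses add: H = Σh = 416.0 m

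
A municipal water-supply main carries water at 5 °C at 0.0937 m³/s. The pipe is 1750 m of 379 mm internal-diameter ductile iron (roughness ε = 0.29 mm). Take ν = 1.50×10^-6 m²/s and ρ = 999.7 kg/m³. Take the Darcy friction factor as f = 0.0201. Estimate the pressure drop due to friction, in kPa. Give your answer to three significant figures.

V = 4Q/(πD²) = 4·0.0937/(π·0.379²) = 0.8306 m/s
h_f = f(L/D)V²/(2g) = 0.02010·(1750/0.379)·0.8306²/(2·9.81) = 3.263 m
Δp = ρg·h_f = 999.7·9.81·3.263 = 32.00 kPa

Δp ≈ 32.0 kPa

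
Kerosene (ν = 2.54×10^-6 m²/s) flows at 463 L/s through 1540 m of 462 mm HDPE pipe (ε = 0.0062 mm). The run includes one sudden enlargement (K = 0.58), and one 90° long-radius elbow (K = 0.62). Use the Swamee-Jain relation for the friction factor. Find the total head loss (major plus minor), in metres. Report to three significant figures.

H_L ≈ 17.7 m

V = 4Q/(πD²) = 2.762 m/s; V²/2g = 0.3888 m
Re = 5.02×10^5, ε/D = 1.34×10^-5 → f = 0.01329 (Swamee-Jain)
Major: h_f = f(L/D)·V²/2g = 0.01329·3333·0.3888 = 17.23 m
Minor: ΣK = 1.20; h_m = ΣK·V²/2g = 0.4665 m
Total H_L = 17.23 + 0.4665 = 17.70 m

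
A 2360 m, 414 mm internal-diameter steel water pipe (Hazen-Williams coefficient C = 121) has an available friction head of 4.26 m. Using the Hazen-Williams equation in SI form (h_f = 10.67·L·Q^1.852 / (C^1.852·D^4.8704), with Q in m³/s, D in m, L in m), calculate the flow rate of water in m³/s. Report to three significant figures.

Q ≈ 0.109 m³/s

Rearranging: Q = [h_f·C^1.852·D^4.8704 / (10.67·L)]^(1/1.852)
Q = [4.26·121^1.852·0.414^4.8704 / (10.67·2360)]^0.540 = 0.1094 m³/s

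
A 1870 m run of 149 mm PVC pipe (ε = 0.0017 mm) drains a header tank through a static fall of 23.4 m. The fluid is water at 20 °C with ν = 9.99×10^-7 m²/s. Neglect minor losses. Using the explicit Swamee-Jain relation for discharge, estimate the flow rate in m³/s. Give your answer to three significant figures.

Swamee-Jain (Type II): Q = -0.965·√(gD⁵h_f/L)·ln[ε/(3.7D) + √(3.17ν²L/(gD³h_f))]
√(gD⁵h_f/L) = √(9.81·0.149⁵·23.4/1870) = 0.003003
ε/(3.7D) = 3.08×10^-6; √(3.17ν²L/(gD³h_f)) = 8.83×10^-5
Q = -0.965·0.003003·ln(9.135×10^-5) = 0.02695 m³/s
Check: V = 1.55 m/s, Re = 2.31×10^5, f = 0.01523, h_f = 23.3 m ≈ 23.4 m ✓

Q ≈ 0.0269 m³/s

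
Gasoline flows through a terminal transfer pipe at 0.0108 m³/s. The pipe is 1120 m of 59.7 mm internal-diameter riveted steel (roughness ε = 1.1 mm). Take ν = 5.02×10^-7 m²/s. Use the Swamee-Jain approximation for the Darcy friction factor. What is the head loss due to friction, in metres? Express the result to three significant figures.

h_f ≈ 673 m

V = 4Q/(πD²) = 4·0.0108/(π·0.0597²) = 3.858 m/s
Re = VD/ν = 3.858·0.0597/5.02×10^-7 = 4.59×10^5 → turbulent
ε/D = 1.1/59.7 = 0.0184
Swamee-Jain: f = 0.04731
h_f = f(L/D)V²/(2g) = 0.04731·(1120/0.0597)·3.858²/(2·9.81) = 673.4 m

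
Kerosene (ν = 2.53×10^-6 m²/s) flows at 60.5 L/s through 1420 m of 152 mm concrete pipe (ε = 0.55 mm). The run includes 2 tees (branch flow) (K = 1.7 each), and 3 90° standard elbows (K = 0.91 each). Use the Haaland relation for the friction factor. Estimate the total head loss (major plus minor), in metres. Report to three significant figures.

H_L ≈ 153 m

V = 4Q/(πD²) = 3.334 m/s; V²/2g = 0.5666 m
Re = 2.00×10^5, ε/D = 0.00362 → f = 0.02819 (Haaland)
Major: h_f = f(L/D)·V²/2g = 0.02819·9342·0.5666 = 149.2 m
Minor: ΣK = 6.13; h_m = ΣK·V²/2g = 3.473 m
Total H_L = 149.2 + 3.473 = 152.7 m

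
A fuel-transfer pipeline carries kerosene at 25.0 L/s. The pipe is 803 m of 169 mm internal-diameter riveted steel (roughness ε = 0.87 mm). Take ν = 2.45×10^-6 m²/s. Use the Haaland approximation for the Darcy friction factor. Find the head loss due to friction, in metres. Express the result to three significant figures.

h_f ≈ 9.56 m

V = 4Q/(πD²) = 4·0.0250/(π·0.169²) = 1.114 m/s
Re = VD/ν = 1.114·0.169/2.45×10^-6 = 7.69×10^4 → turbulent
ε/D = 0.87/169 = 0.00515
Haaland: f = 0.03178
h_f = f(L/D)V²/(2g) = 0.03178·(803/0.169)·1.114²/(2·9.81) = 9.558 m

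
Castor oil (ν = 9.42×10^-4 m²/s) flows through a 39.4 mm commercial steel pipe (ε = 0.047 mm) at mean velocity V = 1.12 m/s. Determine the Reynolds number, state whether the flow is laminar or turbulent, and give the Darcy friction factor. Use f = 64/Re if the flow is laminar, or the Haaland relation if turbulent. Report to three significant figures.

Re ≈ 46.8; laminar; f = 64/Re ≈ 1.37

Re = VD/ν = 1.120·0.0394/9.42×10^-4 = 46.8
Re < 2300 → laminar → f = 64/Re = 1.366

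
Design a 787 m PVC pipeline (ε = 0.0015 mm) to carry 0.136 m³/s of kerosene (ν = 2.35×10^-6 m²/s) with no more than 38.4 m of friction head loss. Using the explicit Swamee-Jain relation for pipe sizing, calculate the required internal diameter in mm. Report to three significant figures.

Swamee-Jain (Type III): D = 0.66·[ε^1.25·(LQ²/(gh_f))^4.75 + ν·Q^9.4·(L/(gh_f))^5.2]^0.04
LQ²/(gh_f) = 0.03864; L/(gh_f) = 2.089
Term 1 = ε^1.25·(…)^4.75 = 1.02×10^-14; Term 2 = ν·Q^9.4·(…)^5.2 = 7.77×10^-13
D = 0.66·(1.02×10^-14 + 7.77×10^-13)^0.04 = 0.2165 m = 216 mm
Check: V = 3.70 m/s, Re = 3.40×10^5, f = 0.01413, h_f = 35.8 m ≈ 38.4 m ✓

D ≈ 216 mm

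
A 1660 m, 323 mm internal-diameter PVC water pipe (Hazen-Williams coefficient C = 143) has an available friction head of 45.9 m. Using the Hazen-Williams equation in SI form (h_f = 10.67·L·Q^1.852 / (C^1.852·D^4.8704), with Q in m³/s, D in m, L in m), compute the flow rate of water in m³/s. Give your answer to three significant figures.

Rearranging: Q = [h_f·C^1.852·D^4.8704 / (10.67·L)]^(1/1.852)
Q = [45.9·143^1.852·0.323^4.8704 / (10.67·1660)]^0.540 = 0.2938 m³/s

Q ≈ 0.294 m³/s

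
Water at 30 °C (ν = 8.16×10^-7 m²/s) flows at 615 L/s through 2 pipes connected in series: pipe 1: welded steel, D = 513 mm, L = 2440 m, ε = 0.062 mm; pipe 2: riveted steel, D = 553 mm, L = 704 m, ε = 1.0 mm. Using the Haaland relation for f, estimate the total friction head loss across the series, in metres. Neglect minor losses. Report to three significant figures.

H ≈ 37.9 m

Pipe 1: V = 2.975 m/s, Re = 1.87×10^6, ε/D = 1.21×10^-4, f = 0.01313, h_1 = f(L/D)V²/2g = 28.18 m
Pipe 2: V = 2.561 m/s, Re = 1.74×10^6, ε/D = 0.00181, f = 0.02295, h_2 = f(L/D)V²/2g = 9.764 m
Series → Q common, losses add: H = Σh = 37.94 m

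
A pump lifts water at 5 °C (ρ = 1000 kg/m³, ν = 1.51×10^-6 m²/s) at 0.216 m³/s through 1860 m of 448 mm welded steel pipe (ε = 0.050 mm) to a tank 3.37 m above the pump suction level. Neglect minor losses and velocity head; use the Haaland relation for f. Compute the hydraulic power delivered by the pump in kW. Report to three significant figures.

V = 4Q/(πD²) = 1.370 m/s; Re = 4.07×10^5; ε/D = 1.12×10^-4; f = 0.01474
h_f = f(L/D)V²/2g = 5.858 m
Total head H = z + h_f = 3.37 + 5.858 = 9.228 m
P_hyd = ρgQH = 1000·9.81·0.216·9.228 = 19.55 kW

P_hyd ≈ 19.6 kW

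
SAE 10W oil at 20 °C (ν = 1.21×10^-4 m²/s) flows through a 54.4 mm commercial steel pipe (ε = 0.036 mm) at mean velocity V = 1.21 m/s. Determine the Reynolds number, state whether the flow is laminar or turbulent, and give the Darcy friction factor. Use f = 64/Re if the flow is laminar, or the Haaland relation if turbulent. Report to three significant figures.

Re = VD/ν = 1.210·0.0544/1.21×10^-4 = 544
Re < 2300 → laminar → f = 64/Re = 0.1176

Re ≈ 544; laminar; f = 64/Re ≈ 0.118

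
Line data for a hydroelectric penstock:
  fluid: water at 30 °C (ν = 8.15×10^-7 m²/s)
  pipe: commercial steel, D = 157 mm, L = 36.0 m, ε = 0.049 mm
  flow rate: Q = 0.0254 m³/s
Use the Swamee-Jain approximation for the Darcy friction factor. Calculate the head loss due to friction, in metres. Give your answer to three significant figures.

h_f ≈ 0.351 m

V = 4Q/(πD²) = 4·0.0254/(π·0.157²) = 1.312 m/s
Re = VD/ν = 1.312·0.157/8.15×10^-7 = 2.53×10^5 → turbulent
ε/D = 0.049/157 = 3.12×10^-4
Swamee-Jain: f = 0.01743
h_f = f(L/D)V²/(2g) = 0.01743·(36.0/0.157)·1.312²/(2·9.81) = 0.3506 m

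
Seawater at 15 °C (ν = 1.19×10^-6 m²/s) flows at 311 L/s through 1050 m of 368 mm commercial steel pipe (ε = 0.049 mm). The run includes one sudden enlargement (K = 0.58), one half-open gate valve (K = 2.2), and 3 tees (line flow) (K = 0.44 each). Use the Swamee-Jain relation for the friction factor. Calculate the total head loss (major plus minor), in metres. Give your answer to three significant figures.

H_L ≈ 19.3 m

V = 4Q/(πD²) = 2.924 m/s; V²/2g = 0.4358 m
Re = 9.04×10^5, ε/D = 1.33×10^-4 → f = 0.01407 (Swamee-Jain)
Major: h_f = f(L/D)·V²/2g = 0.01407·2853·0.4358 = 17.50 m
Minor: ΣK = 4.10; h_m = ΣK·V²/2g = 1.787 m
Total H_L = 17.50 + 1.787 = 19.29 m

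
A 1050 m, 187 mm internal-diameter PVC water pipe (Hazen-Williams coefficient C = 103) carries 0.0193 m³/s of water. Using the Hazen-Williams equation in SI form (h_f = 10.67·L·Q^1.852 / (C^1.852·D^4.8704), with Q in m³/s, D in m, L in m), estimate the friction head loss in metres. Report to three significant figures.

h_f = 10.67·1050·0.0193^1.852 / (103^1.852·0.187^4.8704) = 4.930 m

h_f ≈ 4.93 m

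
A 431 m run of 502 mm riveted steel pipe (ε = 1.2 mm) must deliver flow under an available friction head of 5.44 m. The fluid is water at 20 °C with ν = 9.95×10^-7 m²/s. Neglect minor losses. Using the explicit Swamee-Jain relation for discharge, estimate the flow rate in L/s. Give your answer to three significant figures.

Swamee-Jain (Type II): Q = -0.965·√(gD⁵h_f/L)·ln[ε/(3.7D) + √(3.17ν²L/(gD³h_f))]
√(gD⁵h_f/L) = √(9.81·0.502⁵·5.44/431) = 0.06283
ε/(3.7D) = 6.46×10^-4; √(3.17ν²L/(gD³h_f)) = 1.42×10^-5
Q = -0.965·0.06283·ln(6.602×10^-4) = 0.4440 m³/s
Check: V = 2.24 m/s, Re = 1.13×10^6, f = 0.02478, h_f = 5.46 m ≈ 5.44 m ✓

Q ≈ 444 L/s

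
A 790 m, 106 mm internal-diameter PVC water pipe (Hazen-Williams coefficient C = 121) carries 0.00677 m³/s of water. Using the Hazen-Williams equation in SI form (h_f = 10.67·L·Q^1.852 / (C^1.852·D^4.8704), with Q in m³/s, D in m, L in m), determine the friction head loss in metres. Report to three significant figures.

h_f = 10.67·790·0.00677^1.852 / (121^1.852·0.106^4.8704) = 6.279 m

h_f ≈ 6.28 m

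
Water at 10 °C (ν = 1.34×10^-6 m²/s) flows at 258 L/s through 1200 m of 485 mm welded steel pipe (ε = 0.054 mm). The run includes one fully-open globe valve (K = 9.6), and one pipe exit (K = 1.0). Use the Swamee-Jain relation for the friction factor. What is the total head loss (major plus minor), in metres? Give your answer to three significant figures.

H_L ≈ 4.64 m

V = 4Q/(πD²) = 1.397 m/s; V²/2g = 0.09940 m
Re = 5.05×10^5, ε/D = 1.11×10^-4 → f = 0.01458 (Swamee-Jain)
Major: h_f = f(L/D)·V²/2g = 0.01458·2474·0.09940 = 3.586 m
Minor: ΣK = 10.6; h_m = ΣK·V²/2g = 1.054 m
Total H_L = 3.586 + 1.054 = 4.640 m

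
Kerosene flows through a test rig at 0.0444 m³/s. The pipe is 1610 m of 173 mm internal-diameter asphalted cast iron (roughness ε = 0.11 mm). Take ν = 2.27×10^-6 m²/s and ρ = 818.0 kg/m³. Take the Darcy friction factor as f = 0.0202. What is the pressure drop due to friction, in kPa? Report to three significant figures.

Δp ≈ 274 kPa

V = 4Q/(πD²) = 4·0.0444/(π·0.173²) = 1.889 m/s
h_f = f(L/D)V²/(2g) = 0.02020·(1610/0.173)·1.889²/(2·9.81) = 34.18 m
Δp = ρg·h_f = 818.0·9.81·34.18 = 274.3 kPa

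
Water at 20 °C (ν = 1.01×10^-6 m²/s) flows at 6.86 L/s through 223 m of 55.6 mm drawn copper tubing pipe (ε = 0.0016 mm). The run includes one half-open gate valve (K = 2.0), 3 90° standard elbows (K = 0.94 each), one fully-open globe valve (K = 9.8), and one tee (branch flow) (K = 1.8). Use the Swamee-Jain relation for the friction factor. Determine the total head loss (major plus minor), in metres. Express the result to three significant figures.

V = 4Q/(πD²) = 2.825 m/s; V²/2g = 0.4069 m
Re = 1.56×10^5, ε/D = 2.88×10^-5 → f = 0.01655 (Swamee-Jain)
Major: h_f = f(L/D)·V²/2g = 0.01655·4011·0.4069 = 27.00 m
Minor: ΣK = 16.4; h_m = ΣK·V²/2g = 6.681 m
Total H_L = 27.00 + 6.681 = 33.69 m

H_L ≈ 33.7 m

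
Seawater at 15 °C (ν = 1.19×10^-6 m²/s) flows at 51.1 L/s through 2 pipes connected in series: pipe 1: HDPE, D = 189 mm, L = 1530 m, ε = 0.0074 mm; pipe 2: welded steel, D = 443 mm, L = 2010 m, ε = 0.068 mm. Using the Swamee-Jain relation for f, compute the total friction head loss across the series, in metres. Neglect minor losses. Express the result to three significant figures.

H ≈ 20.9 m

Pipe 1: V = 1.821 m/s, Re = 2.89×10^5, ε/D = 3.92×10^-5, f = 0.01491, h_1 = f(L/D)V²/2g = 20.41 m
Pipe 2: V = 0.3315 m/s, Re = 1.23×10^5, ε/D = 1.53×10^-4, f = 0.01809, h_2 = f(L/D)V²/2g = 0.4598 m
Series → Q common, losses add: H = Σh = 20.87 m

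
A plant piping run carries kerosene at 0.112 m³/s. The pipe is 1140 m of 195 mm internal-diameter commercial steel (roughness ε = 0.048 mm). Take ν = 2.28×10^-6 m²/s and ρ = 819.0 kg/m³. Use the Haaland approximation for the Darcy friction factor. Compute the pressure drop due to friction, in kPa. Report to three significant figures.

Δp ≈ 549 kPa

V = 4Q/(πD²) = 4·0.112/(π·0.195²) = 3.750 m/s
Re = VD/ν = 3.750·0.195/2.28×10^-6 = 3.21×10^5 → turbulent
ε/D = 0.048/195 = 2.46×10^-4
Haaland: f = 0.01631
h_f = f(L/D)V²/(2g) = 0.01631·(1140/0.195)·3.750²/(2·9.81) = 68.34 m
Δp = ρg·h_f = 819.0·9.81·68.34 = 549.0 kPa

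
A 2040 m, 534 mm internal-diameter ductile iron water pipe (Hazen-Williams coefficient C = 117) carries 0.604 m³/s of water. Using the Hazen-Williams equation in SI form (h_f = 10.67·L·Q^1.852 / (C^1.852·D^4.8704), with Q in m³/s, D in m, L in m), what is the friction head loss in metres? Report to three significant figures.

h_f = 10.67·2040·0.604^1.852 / (117^1.852·0.534^4.8704) = 26.85 m

h_f ≈ 26.9 m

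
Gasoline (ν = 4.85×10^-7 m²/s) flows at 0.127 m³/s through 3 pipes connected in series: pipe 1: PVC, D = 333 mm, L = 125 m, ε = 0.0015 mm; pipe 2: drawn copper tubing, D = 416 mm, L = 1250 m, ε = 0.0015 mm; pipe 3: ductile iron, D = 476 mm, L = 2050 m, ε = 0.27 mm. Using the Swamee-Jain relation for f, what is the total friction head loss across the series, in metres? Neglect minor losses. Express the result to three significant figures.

H ≈ 4.10 m

Pipe 1: V = 1.458 m/s, Re = 1.00×10^6, ε/D = 4.50×10^-6, f = 0.01172, h_1 = f(L/D)V²/2g = 0.4767 m
Pipe 2: V = 0.9344 m/s, Re = 8.01×10^5, ε/D = 3.61×10^-6, f = 0.01213, h_2 = f(L/D)V²/2g = 1.622 m
Pipe 3: V = 0.7137 m/s, Re = 7.00×10^5, ε/D = 5.67×10^-4, f = 0.01794, h_3 = f(L/D)V²/2g = 2.005 m
Series → Q common, losses add: H = Σh = 4.104 m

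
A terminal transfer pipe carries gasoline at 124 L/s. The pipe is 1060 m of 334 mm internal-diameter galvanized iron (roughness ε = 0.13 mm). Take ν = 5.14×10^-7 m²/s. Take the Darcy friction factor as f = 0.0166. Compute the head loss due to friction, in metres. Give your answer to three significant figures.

h_f ≈ 5.38 m

V = 4Q/(πD²) = 4·0.124/(π·0.334²) = 1.415 m/s
h_f = f(L/D)V²/(2g) = 0.01660·(1060/0.334)·1.415²/(2·9.81) = 5.378 m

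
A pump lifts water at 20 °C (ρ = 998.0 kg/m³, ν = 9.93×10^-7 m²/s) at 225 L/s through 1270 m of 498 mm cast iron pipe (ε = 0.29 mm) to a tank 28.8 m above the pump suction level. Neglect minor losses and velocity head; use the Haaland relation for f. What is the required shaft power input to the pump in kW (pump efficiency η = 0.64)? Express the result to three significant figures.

P_shaft ≈ 110 kW

V = 4Q/(πD²) = 1.155 m/s; Re = 5.79×10^5; ε/D = 5.82×10^-4; f = 0.01798
h_f = f(L/D)V²/2g = 3.119 m
Total head H = z + h_f = 28.8 + 3.119 = 31.92 m
P_hyd = ρgQH = 998.0·9.81·0.225·31.92 = 70.31 kW
P_shaft = P_hyd/η = 70.31/0.64 = 109.9 kW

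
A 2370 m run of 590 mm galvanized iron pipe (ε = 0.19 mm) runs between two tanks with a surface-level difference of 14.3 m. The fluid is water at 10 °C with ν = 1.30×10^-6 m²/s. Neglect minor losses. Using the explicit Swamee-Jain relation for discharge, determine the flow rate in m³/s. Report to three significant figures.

Q ≈ 0.573 m³/s

Swamee-Jain (Type II): Q = -0.965·√(gD⁵h_f/L)·ln[ε/(3.7D) + √(3.17ν²L/(gD³h_f))]
√(gD⁵h_f/L) = √(9.81·0.590⁵·14.3/2370) = 0.06505
ε/(3.7D) = 8.70×10^-5; √(3.17ν²L/(gD³h_f)) = 2.10×10^-5
Q = -0.965·0.06505·ln(1.080×10^-4) = 0.5733 m³/s
Check: V = 2.10 m/s, Re = 9.52×10^5, f = 0.01598, h_f = 14.4 m ≈ 14.3 m ✓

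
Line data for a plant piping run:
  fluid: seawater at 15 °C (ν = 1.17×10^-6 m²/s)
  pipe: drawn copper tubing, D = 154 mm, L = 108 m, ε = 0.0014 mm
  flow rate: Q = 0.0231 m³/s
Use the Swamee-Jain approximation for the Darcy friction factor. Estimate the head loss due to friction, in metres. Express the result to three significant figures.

V = 4Q/(πD²) = 4·0.0231/(π·0.154²) = 1.240 m/s
Re = VD/ν = 1.240·0.154/1.17×10^-6 = 1.63×10^5 → turbulent
ε/D = 0.0014/154 = 9.09×10^-6
Swamee-Jain: f = 0.01624
h_f = f(L/D)V²/(2g) = 0.01624·(108/0.154)·1.240²/(2·9.81) = 0.8928 m

h_f ≈ 0.893 m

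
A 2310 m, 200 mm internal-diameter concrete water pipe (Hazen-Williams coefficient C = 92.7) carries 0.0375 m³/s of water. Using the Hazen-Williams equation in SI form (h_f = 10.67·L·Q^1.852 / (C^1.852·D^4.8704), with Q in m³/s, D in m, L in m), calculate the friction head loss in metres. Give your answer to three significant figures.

h_f = 10.67·2310·0.0375^1.852 / (92.7^1.852·0.200^4.8704) = 32.52 m

h_f ≈ 32.5 m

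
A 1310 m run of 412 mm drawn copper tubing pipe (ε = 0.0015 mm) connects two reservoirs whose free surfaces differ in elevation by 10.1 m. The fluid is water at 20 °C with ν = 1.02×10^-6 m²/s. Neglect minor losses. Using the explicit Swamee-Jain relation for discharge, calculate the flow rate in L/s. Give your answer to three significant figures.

Q ≈ 305 L/s

Swamee-Jain (Type II): Q = -0.965·√(gD⁵h_f/L)·ln[ε/(3.7D) + √(3.17ν²L/(gD³h_f))]
√(gD⁵h_f/L) = √(9.81·0.412⁵·10.1/1310) = 0.02996
ε/(3.7D) = 9.84×10^-7; √(3.17ν²L/(gD³h_f)) = 2.50×10^-5
Q = -0.965·0.02996·ln(2.595×10^-5) = 0.3053 m³/s
Check: V = 2.29 m/s, Re = 9.25×10^5, f = 0.01185, h_f = 10.1 m ≈ 10.1 m ✓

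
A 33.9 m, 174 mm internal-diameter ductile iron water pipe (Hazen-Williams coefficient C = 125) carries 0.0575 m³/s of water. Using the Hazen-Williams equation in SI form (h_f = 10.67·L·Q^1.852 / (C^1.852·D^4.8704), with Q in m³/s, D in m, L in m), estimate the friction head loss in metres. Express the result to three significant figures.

h_f = 10.67·33.9·0.0575^1.852 / (125^1.852·0.174^4.8704) = 1.193 m

h_f ≈ 1.19 m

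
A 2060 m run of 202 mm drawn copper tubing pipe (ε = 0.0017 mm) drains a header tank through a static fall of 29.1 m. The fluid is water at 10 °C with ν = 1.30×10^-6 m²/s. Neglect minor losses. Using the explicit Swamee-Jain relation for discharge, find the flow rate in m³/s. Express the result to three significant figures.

Q ≈ 0.0630 m³/s

Swamee-Jain (Type II): Q = -0.965·√(gD⁵h_f/L)·ln[ε/(3.7D) + √(3.17ν²L/(gD³h_f))]
√(gD⁵h_f/L) = √(9.81·0.202⁵·29.1/2060) = 0.006827
ε/(3.7D) = 2.27×10^-6; √(3.17ν²L/(gD³h_f)) = 6.85×10^-5
Q = -0.965·0.006827·ln(7.076×10^-5) = 0.06296 m³/s
Check: V = 1.96 m/s, Re = 3.05×10^5, f = 0.01443, h_f = 28.9 m ≈ 29.1 m ✓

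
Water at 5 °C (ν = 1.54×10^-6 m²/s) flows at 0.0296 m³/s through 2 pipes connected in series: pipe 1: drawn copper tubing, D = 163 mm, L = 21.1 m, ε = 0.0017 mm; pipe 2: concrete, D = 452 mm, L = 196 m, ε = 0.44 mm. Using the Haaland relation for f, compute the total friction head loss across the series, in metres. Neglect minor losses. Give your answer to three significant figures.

H ≈ 0.236 m

Pipe 1: V = 1.418 m/s, Re = 1.50×10^5, ε/D = 1.04×10^-5, f = 0.01645, h_1 = f(L/D)V²/2g = 0.2184 m
Pipe 2: V = 0.1845 m/s, Re = 5.41×10^4, ε/D = 9.73×10^-4, f = 0.02341, h_2 = f(L/D)V²/2g = 0.01760 m
Series → Q common, losses add: H = Σh = 0.2360 m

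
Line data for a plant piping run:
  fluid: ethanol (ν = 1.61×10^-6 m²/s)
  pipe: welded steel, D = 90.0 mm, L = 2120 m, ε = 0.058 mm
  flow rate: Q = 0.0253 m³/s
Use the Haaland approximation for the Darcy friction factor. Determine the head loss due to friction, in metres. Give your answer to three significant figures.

V = 4Q/(πD²) = 4·0.0253/(π·0.0900²) = 3.977 m/s
Re = VD/ν = 3.977·0.0900/1.61×10^-6 = 2.22×10^5 → turbulent
ε/D = 0.058/90.0 = 6.44×10^-4
Haaland: f = 0.01922
h_f = f(L/D)V²/(2g) = 0.01922·(2120/0.0900)·3.977²/(2·9.81) = 364.9 m

h_f ≈ 365 m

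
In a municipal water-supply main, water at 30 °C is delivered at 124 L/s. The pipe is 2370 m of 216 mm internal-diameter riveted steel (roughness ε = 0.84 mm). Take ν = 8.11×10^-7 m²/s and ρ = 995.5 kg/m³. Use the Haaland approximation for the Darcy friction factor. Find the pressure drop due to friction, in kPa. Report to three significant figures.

Δp ≈ 1770 kPa

V = 4Q/(πD²) = 4·0.124/(π·0.216²) = 3.384 m/s
Re = VD/ν = 3.384·0.216/8.11×10^-7 = 9.01×10^5 → turbulent
ε/D = 0.84/216 = 0.00389
Haaland: f = 0.02835
h_f = f(L/D)V²/(2g) = 0.02835·(2370/0.216)·3.384²/(2·9.81) = 181.6 m
Δp = ρg·h_f = 995.5·9.81·181.6 = 1773 kPa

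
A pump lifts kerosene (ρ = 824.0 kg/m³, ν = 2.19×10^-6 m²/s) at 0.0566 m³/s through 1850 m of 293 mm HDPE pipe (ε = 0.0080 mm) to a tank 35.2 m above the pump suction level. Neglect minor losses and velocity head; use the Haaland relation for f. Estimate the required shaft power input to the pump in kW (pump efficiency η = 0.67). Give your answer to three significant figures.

V = 4Q/(πD²) = 0.8394 m/s; Re = 1.12×10^5; ε/D = 2.73×10^-5; f = 0.01752
h_f = f(L/D)V²/2g = 3.972 m
Total head H = z + h_f = 35.2 + 3.972 = 39.17 m
P_hyd = ρgQH = 824.0·9.81·0.0566·39.17 = 17.92 kW
P_shaft = P_hyd/η = 17.92/0.67 = 26.75 kW

P_shaft ≈ 26.7 kW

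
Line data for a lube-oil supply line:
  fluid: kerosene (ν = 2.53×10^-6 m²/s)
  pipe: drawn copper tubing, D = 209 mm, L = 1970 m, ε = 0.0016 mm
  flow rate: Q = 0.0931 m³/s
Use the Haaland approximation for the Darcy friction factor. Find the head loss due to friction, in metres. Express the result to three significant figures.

h_f ≈ 53.8 m

V = 4Q/(πD²) = 4·0.0931/(π·0.209²) = 2.714 m/s
Re = VD/ν = 2.714·0.209/2.53×10^-6 = 2.24×10^5 → turbulent
ε/D = 0.0016/209 = 7.66×10^-6
Haaland: f = 0.01521
h_f = f(L/D)V²/(2g) = 0.01521·(1970/0.209)·2.714²/(2·9.81) = 53.81 m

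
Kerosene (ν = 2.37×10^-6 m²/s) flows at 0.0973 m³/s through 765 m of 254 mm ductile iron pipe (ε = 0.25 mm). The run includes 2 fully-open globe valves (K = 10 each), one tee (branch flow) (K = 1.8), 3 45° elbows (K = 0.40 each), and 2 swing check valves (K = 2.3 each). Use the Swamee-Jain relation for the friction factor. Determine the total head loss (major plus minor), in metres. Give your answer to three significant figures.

H_L ≈ 17.1 m

V = 4Q/(πD²) = 1.920 m/s; V²/2g = 0.1879 m
Re = 2.06×10^5, ε/D = 9.84×10^-4 → f = 0.02109 (Swamee-Jain)
Major: h_f = f(L/D)·V²/2g = 0.02109·3012·0.1879 = 11.94 m
Minor: ΣK = 27.6; h_m = ΣK·V²/2g = 5.187 m
Total H_L = 11.94 + 5.187 = 17.13 m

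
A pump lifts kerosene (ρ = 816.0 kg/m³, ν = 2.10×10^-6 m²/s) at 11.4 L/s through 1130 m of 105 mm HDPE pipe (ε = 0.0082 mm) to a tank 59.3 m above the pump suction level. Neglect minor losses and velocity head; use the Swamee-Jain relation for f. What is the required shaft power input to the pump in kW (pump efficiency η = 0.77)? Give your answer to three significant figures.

V = 4Q/(πD²) = 1.317 m/s; Re = 6.58×10^4; ε/D = 7.81×10^-5; f = 0.01990
h_f = f(L/D)V²/2g = 18.92 m
Total head H = z + h_f = 59.3 + 18.92 = 78.22 m
P_hyd = ρgQH = 816.0·9.81·0.0114·78.22 = 7.138 kW
P_shaft = P_hyd/η = 7.138/0.77 = 9.270 kW

P_shaft ≈ 9.27 kW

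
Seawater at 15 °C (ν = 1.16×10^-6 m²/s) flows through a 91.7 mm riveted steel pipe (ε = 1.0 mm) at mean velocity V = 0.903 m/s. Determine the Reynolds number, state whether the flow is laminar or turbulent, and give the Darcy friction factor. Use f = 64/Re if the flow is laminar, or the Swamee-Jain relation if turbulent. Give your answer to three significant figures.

Re = VD/ν = 0.9030·0.0917/1.16×10^-6 = 7.14×10^4
Re > 4000 → turbulent; ε/D = 0.0109
Swamee-Jain: f = 0.04014

Re ≈ 7.14×10^4; turbulent; f ≈ 0.0401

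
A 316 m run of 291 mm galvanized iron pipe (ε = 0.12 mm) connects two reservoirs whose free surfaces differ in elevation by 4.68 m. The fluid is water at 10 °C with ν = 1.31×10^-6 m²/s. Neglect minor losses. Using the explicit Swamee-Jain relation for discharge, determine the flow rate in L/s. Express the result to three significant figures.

Swamee-Jain (Type II): Q = -0.965·√(gD⁵h_f/L)·ln[ε/(3.7D) + √(3.17ν²L/(gD³h_f))]
√(gD⁵h_f/L) = √(9.81·0.291⁵·4.68/316) = 0.01741
ε/(3.7D) = 1.11×10^-4; √(3.17ν²L/(gD³h_f)) = 3.90×10^-5
Q = -0.965·0.01741·ln(1.504×10^-4) = 0.1479 m³/s
Check: V = 2.22 m/s, Re = 4.94×10^5, f = 0.01721, h_f = 4.71 m ≈ 4.68 m ✓

Q ≈ 148 L/s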